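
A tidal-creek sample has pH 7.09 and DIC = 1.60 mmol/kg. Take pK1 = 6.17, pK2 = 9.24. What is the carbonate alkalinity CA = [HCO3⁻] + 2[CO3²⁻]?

CA = 1.44 mmol/kg

CA = [HCO3⁻] + 2[CO3²⁻] = (α₁ + 2α₂)·DIC
At pH 7.09: [H⁺]/K1 = 10^-0.92 = 0.12023, K2/[H⁺] = 10^-2.15 = 0.0070795
α₁ = 1/(1 + 0.12023 + 0.0070795) = 1/1.1273 = 0.8871; α₂ = α₁·K2/[H⁺] = 0.006280
α₁ + 2α₂ = 0.8996
CA = 0.8996 × 1.60 = 1.44 mmol/kg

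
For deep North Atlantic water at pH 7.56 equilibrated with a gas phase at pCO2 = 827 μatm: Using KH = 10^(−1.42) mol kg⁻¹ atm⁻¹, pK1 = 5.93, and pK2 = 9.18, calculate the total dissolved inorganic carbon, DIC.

[CO2*] = KH · pCO2 = 10^(−1.42) × 827×10^-6 = 3.144×10^-5 mol/kg
α₀ = 1/(1 + K1/[H⁺] + K1K2/[H⁺]²) = 1/(1 + 10^+1.63 + 10^+0.01) = 0.02238
DIC = [CO2*]/α₀ = 3.144×10^-5 / 0.02238 = 1.40 mmol/kg

DIC = 1.40 mmol/kg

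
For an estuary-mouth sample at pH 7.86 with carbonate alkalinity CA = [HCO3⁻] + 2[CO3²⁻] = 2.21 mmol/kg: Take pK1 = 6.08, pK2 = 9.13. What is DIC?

CA = [HCO3⁻] + 2[CO3²⁻] = (α₁ + 2α₂)·DIC
At pH 7.86: [H⁺]/K1 = 10^-1.78 = 0.016596, K2/[H⁺] = 10^-1.27 = 0.053703
α₁ = 1/(1 + 0.016596 + 0.053703) = 1/1.0703 = 0.9343; α₂ = α₁·K2/[H⁺] = 0.05018
α₁ + 2α₂ = 1.0347
DIC = CA / (α₁ + 2α₂) = 2.21 / 1.0347 = 2.14 mmol/kg

DIC = 2.14 mmol/kg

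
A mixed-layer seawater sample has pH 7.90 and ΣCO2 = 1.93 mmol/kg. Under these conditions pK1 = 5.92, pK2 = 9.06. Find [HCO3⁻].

α₁ = 1 / (1 + [H⁺]/K1 + K2/[H⁺]) = 1 / (1 + 10^-1.98 + 10^-1.16)
   = 1 / (1 + 0.010471 + 0.069183) = 1/1.0797 = 0.9262
[HCO3⁻] = α₁ × DIC = 0.9262 × 1.93 = 1.79 mmol/kg

[HCO3⁻] = 1.79 mmol/kg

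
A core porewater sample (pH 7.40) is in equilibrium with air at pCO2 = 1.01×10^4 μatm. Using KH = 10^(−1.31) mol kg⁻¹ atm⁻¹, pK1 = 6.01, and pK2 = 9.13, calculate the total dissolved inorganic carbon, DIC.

[CO2*] = KH · pCO2 = 10^(−1.31) × 1.01×10^4×10^-6 = 4.947×10^-4 mol/kg
α₀ = 1/(1 + K1/[H⁺] + K1K2/[H⁺]²) = 1/(1 + 10^+1.39 + 10^-0.34) = 0.03846
DIC = [CO2*]/α₀ = 4.947×10^-4 / 0.03846 = 12.9 mmol/kg

DIC = 12.9 mmol/kg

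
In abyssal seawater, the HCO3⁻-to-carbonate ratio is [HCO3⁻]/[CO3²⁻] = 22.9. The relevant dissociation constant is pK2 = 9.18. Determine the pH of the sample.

From K2 = [H⁺][CO3²⁻]/[HCO3⁻]:  pH = pK2 − log₁₀([HCO3⁻]/[CO3²⁻])
log₁₀(22.9) = +1.360
pH = 9.18 − (+1.360) = 7.82

pH = 7.82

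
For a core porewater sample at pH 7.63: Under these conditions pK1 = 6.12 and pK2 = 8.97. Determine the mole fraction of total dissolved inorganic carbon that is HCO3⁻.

α₁ = 1 / (1 + [H⁺]/K1 + K2/[H⁺]) = 1 / (1 + 10^-1.51 + 10^-1.34)
   = 1 / (1 + 0.030903 + 0.045709) = 1/1.0766 = 0.9288

α₁ = 0.929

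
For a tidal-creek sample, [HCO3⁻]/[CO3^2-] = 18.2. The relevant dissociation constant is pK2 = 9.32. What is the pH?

From K2 = [H⁺][CO3^2-]/[HCO3⁻]:  pH = pK2 − log₁₀([HCO3⁻]/[CO3^2-])
log₁₀(18.2) = +1.260
pH = 9.32 − (+1.260) = 8.06

pH = 8.06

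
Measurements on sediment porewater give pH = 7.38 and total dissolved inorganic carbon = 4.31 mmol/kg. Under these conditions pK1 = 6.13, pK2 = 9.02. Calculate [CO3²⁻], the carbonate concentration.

α₂ = 1 / (1 + [H⁺]/K2 + [H⁺]²/(K1K2)) = 1 / (1 + 10^+1.64 + 10^+0.39)
   = 1 / (1 + 43.652 + 2.4547) = 1/47.106 = 0.02123
[CO3²⁻] = α₂ × DIC = 0.02123 × 4.31 = 0.0915 mmol/kg

[CO3²⁻] = 0.0915 mmol/kg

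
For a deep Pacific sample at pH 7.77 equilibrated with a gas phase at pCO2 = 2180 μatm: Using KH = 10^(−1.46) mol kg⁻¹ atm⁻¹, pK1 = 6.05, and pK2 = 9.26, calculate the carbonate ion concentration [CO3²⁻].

[CO2*] = KH · pCO2 = 10^(−1.46) × 2180×10^-6 = 7.559×10^-5 mol/kg
α₀ = 1/(1 + K1/[H⁺] + K1K2/[H⁺]²) = 1/(1 + 10^+1.72 + 10^+0.23) = 0.01812
DIC = [CO2*]/α₀ = 7.559×10^-5 / 0.01812 = 4.171 mmol/kg
[CO3²⁻] = α₂·DIC; α₂ = 0.03078, so [CO3²⁻] = 0.03078 × 4.171 = 0.128 mmol/kg

[CO3²⁻] = 0.128 mmol/kg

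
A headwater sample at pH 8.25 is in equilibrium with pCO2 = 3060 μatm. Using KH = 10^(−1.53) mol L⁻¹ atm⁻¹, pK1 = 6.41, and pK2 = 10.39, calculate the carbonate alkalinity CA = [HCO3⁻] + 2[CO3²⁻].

[CO2*] = KH · pCO2 = 10^(−1.53) × 3060×10^-6 = 9.031×10^-5 mol/L
α₀ = 1/(1 + K1/[H⁺] + K1K2/[H⁺]²) = 1/(1 + 10^+1.84 + 10^-0.30) = 0.01415
DIC = [CO2*]/α₀ = 9.031×10^-5 / 0.01415 = 6.383 mmol/L
CA = (α₁ + 2α₂)·DIC = (0.9788 + 2×0.007091) × 6.383 = 6.34 mmol/L

CA = 6.34 mmol/L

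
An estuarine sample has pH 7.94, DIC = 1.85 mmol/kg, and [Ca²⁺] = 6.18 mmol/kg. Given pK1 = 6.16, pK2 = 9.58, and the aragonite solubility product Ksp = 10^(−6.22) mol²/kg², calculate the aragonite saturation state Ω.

Ω = 0.418

α₂ = 1 / (1 + [H⁺]/K2 + [H⁺]²/(K1K2)) = 1 / (1 + 10^+1.64 + 10^-0.14)
   = 1 / (1 + 43.652 + 0.72444) = 1/45.376 = 0.02204
[CO3²⁻] = α₂ × DIC = 0.02204 × 1.85 = 0.04077 mmol/kg
Ksp = 10^(−6.22) = 6.026×10^-7
Ω = [Ca²⁺][CO3²⁻]/Ksp = (6.18×10^-3)(4.077×10^-5) / 6.026×10^-7 = 0.418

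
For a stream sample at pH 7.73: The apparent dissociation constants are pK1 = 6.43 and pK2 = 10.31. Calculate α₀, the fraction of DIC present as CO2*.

α₀ = 1 / (1 + K1/[H⁺] + K1K2/[H⁺]²) = 1 / (1 + 10^+1.30 + 10^-1.28)
   = 1 / (1 + 19.953 + 0.052481) = 1/21.005 = 0.04761

α₀ = 0.0476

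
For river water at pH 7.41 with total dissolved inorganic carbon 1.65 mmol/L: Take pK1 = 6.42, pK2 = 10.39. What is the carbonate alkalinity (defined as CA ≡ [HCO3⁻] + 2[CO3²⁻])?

CA = [HCO3⁻] + 2[CO3²⁻] = (α₁ + 2α₂)·DIC
At pH 7.41: [H⁺]/K1 = 10^-0.99 = 0.10233, K2/[H⁺] = 10^-2.98 = 0.0010471
α₁ = 1/(1 + 0.10233 + 0.0010471) = 1/1.1034 = 0.9063; α₂ = α₁·K2/[H⁺] = 0.0009490
α₁ + 2α₂ = 0.9082
CA = 0.9082 × 1.65 = 1.50 mmol/L

CA = 1.50 mmol/L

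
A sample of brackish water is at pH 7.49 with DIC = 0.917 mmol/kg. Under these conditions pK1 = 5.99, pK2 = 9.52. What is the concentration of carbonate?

[CO3²⁻] = 8.22 μmol/kg

α₂ = 1 / (1 + [H⁺]/K2 + [H⁺]²/(K1K2)) = 1 / (1 + 10^+2.03 + 10^+0.53)
   = 1 / (1 + 107.15 + 3.3884) = 1/111.54 = 0.008965
[CO3²⁻] = α₂ × DIC = 0.008965 × 0.917 = 0.00822 mmol/kg = 8.22 μmol/kg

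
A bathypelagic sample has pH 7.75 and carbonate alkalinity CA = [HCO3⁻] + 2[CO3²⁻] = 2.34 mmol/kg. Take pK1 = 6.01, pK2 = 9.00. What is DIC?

CA = [HCO3⁻] + 2[CO3²⁻] = (α₁ + 2α₂)·DIC
At pH 7.75: [H⁺]/K1 = 10^-1.74 = 0.018197, K2/[H⁺] = 10^-1.25 = 0.056234
α₁ = 1/(1 + 0.018197 + 0.056234) = 1/1.0744 = 0.9307; α₂ = α₁·K2/[H⁺] = 0.05234
α₁ + 2α₂ = 1.0354
DIC = CA / (α₁ + 2α₂) = 2.34 / 1.0354 = 2.26 mmol/kg

DIC = 2.26 mmol/kg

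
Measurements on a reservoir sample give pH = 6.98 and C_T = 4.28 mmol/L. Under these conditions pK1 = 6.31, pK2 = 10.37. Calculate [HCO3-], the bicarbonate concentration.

[HCO3⁻] = 3.52 mmol/L

α₁ = 1 / (1 + [H⁺]/K1 + K2/[H⁺]) = 1 / (1 + 10^-0.67 + 10^-3.39)
   = 1 / (1 + 0.21380 + 0.00040738) = 1/1.2142 = 0.8236
[HCO3⁻] = α₁ × DIC = 0.8236 × 4.28 = 3.52 mmol/L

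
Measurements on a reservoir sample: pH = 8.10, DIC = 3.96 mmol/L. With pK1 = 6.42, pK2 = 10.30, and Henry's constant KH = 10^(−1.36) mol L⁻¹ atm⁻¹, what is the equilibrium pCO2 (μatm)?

pCO2 = 1850 μatm

α₀ = 1 / (1 + K1/[H⁺] + K1K2/[H⁺]²) = 1 / (1 + 10^+1.68 + 10^-0.52)
   = 1 / (1 + 47.863 + 0.30200) = 1/49.165 = 0.02034
[CO2*] = α₀ × DIC = 0.02034 × 3.96 = 0.08055 mmol/L
pCO2 = [CO2*]/KH = 8.055×10^-5 / 4.365×10^-2 = 1850 μatm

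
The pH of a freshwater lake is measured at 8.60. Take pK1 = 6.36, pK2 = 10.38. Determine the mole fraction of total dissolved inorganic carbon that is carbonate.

α₂ = 0.0162

α₂ = 1 / (1 + [H⁺]/K2 + [H⁺]²/(K1K2)) = 1 / (1 + 10^+1.78 + 10^-0.46)
   = 1 / (1 + 60.256 + 0.34674) = 1/61.603 = 0.01623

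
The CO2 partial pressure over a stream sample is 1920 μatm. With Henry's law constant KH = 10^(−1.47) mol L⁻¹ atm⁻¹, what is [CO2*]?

KH = 10^(−1.47) = 3.388×10^-2 mol L⁻¹ atm⁻¹
[CO2*] = KH · pCO2 = 3.388×10^-2 × 1920×10^-6 atm = 6.51×10^-5 mol/L

[CO2*] = 65.1 μmol/L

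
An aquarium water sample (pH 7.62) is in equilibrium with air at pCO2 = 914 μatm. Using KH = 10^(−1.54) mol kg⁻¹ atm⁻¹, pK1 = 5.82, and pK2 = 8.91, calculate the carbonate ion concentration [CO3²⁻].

[CO3²⁻] = 0.0853 mmol/kg

[CO2*] = KH · pCO2 = 10^(−1.54) × 914×10^-6 = 2.636×10^-5 mol/kg
α₀ = 1/(1 + K1/[H⁺] + K1K2/[H⁺]²) = 1/(1 + 10^+1.80 + 10^+0.51) = 0.01485
DIC = [CO2*]/α₀ = 2.636×10^-5 / 0.01485 = 1.775 mmol/kg
[CO3²⁻] = α₂·DIC; α₂ = 0.04806, so [CO3²⁻] = 0.04806 × 1.775 = 0.0853 mmol/kg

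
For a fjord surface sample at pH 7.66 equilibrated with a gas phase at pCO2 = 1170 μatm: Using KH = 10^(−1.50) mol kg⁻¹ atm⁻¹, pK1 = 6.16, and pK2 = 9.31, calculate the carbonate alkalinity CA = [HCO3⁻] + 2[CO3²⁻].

CA = 1.22 mmol/kg

[CO2*] = KH · pCO2 = 10^(−1.50) × 1170×10^-6 = 3.700×10^-5 mol/kg
α₀ = 1/(1 + K1/[H⁺] + K1K2/[H⁺]²) = 1/(1 + 10^+1.50 + 10^-0.15) = 0.03000
DIC = [CO2*]/α₀ = 3.700×10^-5 / 0.03000 = 1.233 mmol/kg
CA = (α₁ + 2α₂)·DIC = (0.9488 + 2×0.02124) × 1.233 = 1.22 mmol/kg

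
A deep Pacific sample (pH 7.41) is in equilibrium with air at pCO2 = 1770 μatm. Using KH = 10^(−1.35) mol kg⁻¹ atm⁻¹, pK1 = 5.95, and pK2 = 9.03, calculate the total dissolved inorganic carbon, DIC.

DIC = 2.41 mmol/kg

[CO2*] = KH · pCO2 = 10^(−1.35) × 1770×10^-6 = 7.906×10^-5 mol/kg
α₀ = 1/(1 + K1/[H⁺] + K1K2/[H⁺]²) = 1/(1 + 10^+1.46 + 10^-0.16) = 0.03275
DIC = [CO2*]/α₀ = 7.906×10^-5 / 0.03275 = 2.41 mmol/kg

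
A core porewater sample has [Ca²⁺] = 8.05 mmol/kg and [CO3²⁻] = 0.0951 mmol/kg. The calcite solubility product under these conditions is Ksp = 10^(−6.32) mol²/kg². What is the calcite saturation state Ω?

Ω = 1.60

Ksp = 10^(−6.32) = 4.786×10^-7
Ω = [Ca²⁺][CO3²⁻]/Ksp = (8.05×10^-3)(0.0951×10^-3) / 4.786×10^-7 = 1.60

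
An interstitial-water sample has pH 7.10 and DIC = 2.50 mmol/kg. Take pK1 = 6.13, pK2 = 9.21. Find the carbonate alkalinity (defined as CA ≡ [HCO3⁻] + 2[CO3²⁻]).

CA = 2.28 mmol/kg

CA = [HCO3⁻] + 2[CO3²⁻] = (α₁ + 2α₂)·DIC
At pH 7.10: [H⁺]/K1 = 10^-0.97 = 0.10715, K2/[H⁺] = 10^-2.11 = 0.0077625
α₁ = 1/(1 + 0.10715 + 0.0077625) = 1/1.1149 = 0.8969; α₂ = α₁·K2/[H⁺] = 0.006962
α₁ + 2α₂ = 0.9109
CA = 0.9109 × 2.50 = 2.28 mmol/kg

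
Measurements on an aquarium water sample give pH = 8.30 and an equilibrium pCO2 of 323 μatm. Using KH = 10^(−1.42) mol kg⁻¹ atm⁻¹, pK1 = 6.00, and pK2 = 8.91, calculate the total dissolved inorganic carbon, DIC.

DIC = 3.06 mmol/kg

[CO2*] = KH · pCO2 = 10^(−1.42) × 323×10^-6 = 1.228×10^-5 mol/kg
α₀ = 1/(1 + K1/[H⁺] + K1K2/[H⁺]²) = 1/(1 + 10^+2.30 + 10^+1.69) = 0.004008
DIC = [CO2*]/α₀ = 1.228×10^-5 / 0.004008 = 3.06 mmol/kg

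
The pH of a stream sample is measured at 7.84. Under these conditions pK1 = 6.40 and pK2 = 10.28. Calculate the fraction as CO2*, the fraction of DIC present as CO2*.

α₀ = 1 / (1 + K1/[H⁺] + K1K2/[H⁺]²) = 1 / (1 + 10^+1.44 + 10^-1.00)
   = 1 / (1 + 27.542 + 0.10000) = 1/28.642 = 0.03491

α₀ = 0.0349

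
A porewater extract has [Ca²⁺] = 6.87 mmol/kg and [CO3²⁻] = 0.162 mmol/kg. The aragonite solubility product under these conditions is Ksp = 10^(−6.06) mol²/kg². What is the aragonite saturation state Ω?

Ksp = 10^(−6.06) = 8.710×10^-7
Ω = [Ca²⁺][CO3²⁻]/Ksp = (6.87×10^-3)(0.162×10^-3) / 8.710×10^-7 = 1.28

Ω = 1.28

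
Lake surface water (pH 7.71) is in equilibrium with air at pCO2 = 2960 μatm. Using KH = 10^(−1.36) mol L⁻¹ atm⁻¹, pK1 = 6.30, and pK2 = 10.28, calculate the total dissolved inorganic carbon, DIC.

[CO2*] = KH · pCO2 = 10^(−1.36) × 2960×10^-6 = 1.292×10^-4 mol/L
α₀ = 1/(1 + K1/[H⁺] + K1K2/[H⁺]²) = 1/(1 + 10^+1.41 + 10^-1.16) = 0.03735
DIC = [CO2*]/α₀ = 1.292×10^-4 / 0.03735 = 3.46 mmol/L

DIC = 3.46 mmol/L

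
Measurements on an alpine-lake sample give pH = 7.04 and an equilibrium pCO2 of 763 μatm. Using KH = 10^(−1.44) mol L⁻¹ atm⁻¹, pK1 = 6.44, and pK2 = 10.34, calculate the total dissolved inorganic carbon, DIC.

DIC = 0.138 mmol/L

[CO2*] = KH · pCO2 = 10^(−1.44) × 763×10^-6 = 2.770×10^-5 mol/L
α₀ = 1/(1 + K1/[H⁺] + K1K2/[H⁺]²) = 1/(1 + 10^+0.60 + 10^-2.70) = 0.2007
DIC = [CO2*]/α₀ = 2.770×10^-5 / 0.2007 = 0.138 mmol/L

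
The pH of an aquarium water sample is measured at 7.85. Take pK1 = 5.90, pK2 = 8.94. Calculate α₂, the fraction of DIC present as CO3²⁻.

α₂ = 1 / (1 + [H⁺]/K2 + [H⁺]²/(K1K2)) = 1 / (1 + 10^+1.09 + 10^-0.86)
   = 1 / (1 + 12.303 + 0.13804) = 1/13.441 = 0.07440

α₂ = 0.0744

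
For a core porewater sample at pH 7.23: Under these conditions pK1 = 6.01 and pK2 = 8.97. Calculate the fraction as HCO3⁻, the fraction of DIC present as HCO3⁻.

α₁ = 1 / (1 + [H⁺]/K1 + K2/[H⁺]) = 1 / (1 + 10^-1.22 + 10^-1.74)
   = 1 / (1 + 0.060256 + 0.018197) = 1/1.0785 = 0.9273

α₁ = 0.927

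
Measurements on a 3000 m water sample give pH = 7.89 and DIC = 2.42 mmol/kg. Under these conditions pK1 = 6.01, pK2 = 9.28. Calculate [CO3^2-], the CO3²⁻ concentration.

[CO3²⁻] = 0.0935 mmol/kg

α₂ = 1 / (1 + [H⁺]/K2 + [H⁺]²/(K1K2)) = 1 / (1 + 10^+1.39 + 10^-0.49)
   = 1 / (1 + 24.547 + 0.32359) = 1/25.871 = 0.03865
[CO3²⁻] = α₂ × DIC = 0.03865 × 2.42 = 0.0935 mmol/kg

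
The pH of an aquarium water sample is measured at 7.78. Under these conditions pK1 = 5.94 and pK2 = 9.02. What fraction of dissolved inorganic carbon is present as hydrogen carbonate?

α₁ = 1 / (1 + [H⁺]/K1 + K2/[H⁺]) = 1 / (1 + 10^-1.84 + 10^-1.24)
   = 1 / (1 + 0.014454 + 0.057544) = 1/1.0720 = 0.9328

α₁ = 0.933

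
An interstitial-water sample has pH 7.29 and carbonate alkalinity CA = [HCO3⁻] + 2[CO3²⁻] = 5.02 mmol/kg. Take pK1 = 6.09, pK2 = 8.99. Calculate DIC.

CA = [HCO3⁻] + 2[CO3²⁻] = (α₁ + 2α₂)·DIC
At pH 7.29: [H⁺]/K1 = 10^-1.20 = 0.063096, K2/[H⁺] = 10^-1.70 = 0.019953
α₁ = 1/(1 + 0.063096 + 0.019953) = 1/1.0830 = 0.9233; α₂ = α₁·K2/[H⁺] = 0.01842
α₁ + 2α₂ = 0.9602
DIC = CA / (α₁ + 2α₂) = 5.02 / 0.9602 = 5.23 mmol/kg

DIC = 5.23 mmol/kg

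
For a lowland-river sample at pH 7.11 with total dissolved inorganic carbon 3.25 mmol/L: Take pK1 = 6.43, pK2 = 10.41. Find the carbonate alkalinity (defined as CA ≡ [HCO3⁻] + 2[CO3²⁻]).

CA = [HCO3⁻] + 2[CO3²⁻] = (α₁ + 2α₂)·DIC
At pH 7.11: [H⁺]/K1 = 10^-0.68 = 0.20893, K2/[H⁺] = 10^-3.30 = 0.00050119
α₁ = 1/(1 + 0.20893 + 0.00050119) = 1/1.2094 = 0.8268; α₂ = α₁·K2/[H⁺] = 0.0004144
α₁ + 2α₂ = 0.8277
CA = 0.8277 × 3.25 = 2.69 mmol/L

CA = 2.69 mmol/L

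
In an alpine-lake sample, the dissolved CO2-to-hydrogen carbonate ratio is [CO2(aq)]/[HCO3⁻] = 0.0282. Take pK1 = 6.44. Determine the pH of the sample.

From K1 = [H⁺][HCO3⁻]/[CO2(aq)]:  pH = pK1 − log₁₀([CO2(aq)]/[HCO3⁻])
log₁₀(0.0282) = -1.550
pH = 6.44 − (-1.550) = 7.99

pH = 7.99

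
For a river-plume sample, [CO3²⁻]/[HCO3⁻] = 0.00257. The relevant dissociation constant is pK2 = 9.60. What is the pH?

From K2 = [H⁺][CO3²⁻]/[HCO3⁻]:  pH = pK2 + log₁₀([CO3²⁻]/[HCO3⁻])
log₁₀(0.00257) = -2.590
pH = 9.60 + (-2.590) = 7.01

pH = 7.01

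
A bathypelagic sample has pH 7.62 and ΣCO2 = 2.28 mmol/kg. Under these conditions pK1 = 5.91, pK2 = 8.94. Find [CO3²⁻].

α₂ = 1 / (1 + [H⁺]/K2 + [H⁺]²/(K1K2)) = 1 / (1 + 10^+1.32 + 10^-0.39)
   = 1 / (1 + 20.893 + 0.40738) = 1/22.300 = 0.04484
[CO3²⁻] = α₂ × DIC = 0.04484 × 2.28 = 0.102 mmol/kg

[CO3²⁻] = 0.102 mmol/kg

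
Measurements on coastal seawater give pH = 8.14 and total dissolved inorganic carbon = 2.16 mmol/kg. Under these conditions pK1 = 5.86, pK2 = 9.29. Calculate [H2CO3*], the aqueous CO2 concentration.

α₀ = 1 / (1 + K1/[H⁺] + K1K2/[H⁺]²) = 1 / (1 + 10^+2.28 + 10^+1.13)
   = 1 / (1 + 190.55 + 13.490) = 1/205.04 = 0.004877
[CO2*] = α₀ × DIC = 0.004877 × 2.16 = 0.0105 mmol/kg = 10.5 μmol/kg

[CO2*] = 10.5 μmol/kg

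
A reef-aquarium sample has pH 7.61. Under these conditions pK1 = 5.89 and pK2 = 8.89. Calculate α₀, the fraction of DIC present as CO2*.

α₀ = 1 / (1 + K1/[H⁺] + K1K2/[H⁺]²) = 1 / (1 + 10^+1.72 + 10^+0.44)
   = 1 / (1 + 52.481 + 2.7542) = 1/56.235 = 0.01778

α₀ = 0.0178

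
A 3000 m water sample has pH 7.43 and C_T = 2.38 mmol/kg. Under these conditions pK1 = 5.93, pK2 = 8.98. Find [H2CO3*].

α₀ = 1 / (1 + K1/[H⁺] + K1K2/[H⁺]²) = 1 / (1 + 10^+1.50 + 10^-0.05)
   = 1 / (1 + 31.623 + 0.89125) = 1/33.514 = 0.02984
[CO2*] = α₀ × DIC = 0.02984 × 2.38 = 0.0710 mmol/kg

[CO2*] = 0.0710 mmol/kg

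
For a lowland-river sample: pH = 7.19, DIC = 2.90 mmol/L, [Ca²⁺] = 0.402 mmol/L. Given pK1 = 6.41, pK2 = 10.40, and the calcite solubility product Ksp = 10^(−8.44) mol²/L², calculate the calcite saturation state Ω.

Ω = 0.170

α₂ = 1 / (1 + [H⁺]/K2 + [H⁺]²/(K1K2)) = 1 / (1 + 10^+3.21 + 10^+2.43)
   = 1 / (1 + 1621.8 + 269.15) = 1/1892.0 = 0.0005286
[CO3²⁻] = α₂ × DIC = 0.0005286 × 2.90 = 0.001533 mmol/L = 1.533 μmol/L
Ksp = 10^(−8.44) = 3.631×10^-9
Ω = [Ca²⁺][CO3²⁻]/Ksp = (0.402×10^-3)(1.533×10^-6) / 3.631×10^-9 = 0.170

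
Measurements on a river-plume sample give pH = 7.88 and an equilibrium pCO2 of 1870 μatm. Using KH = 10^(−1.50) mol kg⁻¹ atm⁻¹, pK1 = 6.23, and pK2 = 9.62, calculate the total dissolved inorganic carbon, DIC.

[CO2*] = KH · pCO2 = 10^(−1.50) × 1870×10^-6 = 5.913×10^-5 mol/kg
α₀ = 1/(1 + K1/[H⁺] + K1K2/[H⁺]²) = 1/(1 + 10^+1.65 + 10^-0.09) = 0.02151
DIC = [CO2*]/α₀ = 5.913×10^-5 / 0.02151 = 2.75 mmol/kg

DIC = 2.75 mmol/kg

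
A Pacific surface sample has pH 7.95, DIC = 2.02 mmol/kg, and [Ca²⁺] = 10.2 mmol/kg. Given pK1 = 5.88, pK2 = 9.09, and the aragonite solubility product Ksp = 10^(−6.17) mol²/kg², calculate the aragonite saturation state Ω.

α₂ = 1 / (1 + [H⁺]/K2 + [H⁺]²/(K1K2)) = 1 / (1 + 10^+1.14 + 10^-0.93)
   = 1 / (1 + 13.804 + 0.11749) = 1/14.921 = 0.06702
[CO3²⁻] = α₂ × DIC = 0.06702 × 2.02 = 0.1354 mmol/kg
Ksp = 10^(−6.17) = 6.761×10^-7
Ω = [Ca²⁺][CO3²⁻]/Ksp = (10.2×10^-3)(1.354×10^-4) / 6.761×10^-7 = 2.04

Ω = 2.04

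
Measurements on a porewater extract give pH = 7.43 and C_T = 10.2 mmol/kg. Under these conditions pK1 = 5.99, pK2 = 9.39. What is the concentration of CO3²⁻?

[CO3²⁻] = 0.107 mmol/kg

α₂ = 1 / (1 + [H⁺]/K2 + [H⁺]²/(K1K2)) = 1 / (1 + 10^+1.96 + 10^+0.52)
   = 1 / (1 + 91.201 + 3.3113) = 1/95.512 = 0.01047
[CO3²⁻] = α₂ × DIC = 0.01047 × 10.2 = 0.107 mmol/kg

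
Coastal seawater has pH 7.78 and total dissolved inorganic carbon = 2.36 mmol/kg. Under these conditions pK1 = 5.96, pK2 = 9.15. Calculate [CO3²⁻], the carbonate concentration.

[CO3²⁻] = 0.0952 mmol/kg

α₂ = 1 / (1 + [H⁺]/K2 + [H⁺]²/(K1K2)) = 1 / (1 + 10^+1.37 + 10^-0.45)
   = 1 / (1 + 23.442 + 0.35481) = 1/24.797 = 0.04033
[CO3²⁻] = α₂ × DIC = 0.04033 × 2.36 = 0.0952 mmol/kg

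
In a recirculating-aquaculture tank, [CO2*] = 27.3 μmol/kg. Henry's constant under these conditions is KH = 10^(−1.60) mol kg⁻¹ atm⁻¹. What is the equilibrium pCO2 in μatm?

KH = 10^(−1.60) = 2.512×10^-2 mol kg⁻¹ atm⁻¹
pCO2 = [CO2*]/KH = 27.3×10^-6 / 2.512×10^-2 = 1.09×10^-3 atm = 1090 μatm

pCO2 = 1090 μatm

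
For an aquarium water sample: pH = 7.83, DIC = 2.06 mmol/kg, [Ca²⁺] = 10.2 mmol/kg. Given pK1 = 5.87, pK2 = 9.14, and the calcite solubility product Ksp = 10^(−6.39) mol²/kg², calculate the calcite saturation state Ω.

α₂ = 1 / (1 + [H⁺]/K2 + [H⁺]²/(K1K2)) = 1 / (1 + 10^+1.31 + 10^-0.65)
   = 1 / (1 + 20.417 + 0.22387) = 1/21.641 = 0.04621
[CO3²⁻] = α₂ × DIC = 0.04621 × 2.06 = 0.09519 mmol/kg
Ksp = 10^(−6.39) = 4.074×10^-7
Ω = [Ca²⁺][CO3²⁻]/Ksp = (10.2×10^-3)(9.519×10^-5) / 4.074×10^-7 = 2.38

Ω = 2.38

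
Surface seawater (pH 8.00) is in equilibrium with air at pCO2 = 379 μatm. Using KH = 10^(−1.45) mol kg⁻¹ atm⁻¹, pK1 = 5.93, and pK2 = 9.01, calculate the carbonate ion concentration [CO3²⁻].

[CO2*] = KH · pCO2 = 10^(−1.45) × 379×10^-6 = 1.345×10^-5 mol/kg
α₀ = 1/(1 + K1/[H⁺] + K1K2/[H⁺]²) = 1/(1 + 10^+2.07 + 10^+1.06) = 0.007694
DIC = [CO2*]/α₀ = 1.345×10^-5 / 0.007694 = 1.748 mmol/kg
[CO3²⁻] = α₂·DIC; α₂ = 0.08834, so [CO3²⁻] = 0.08834 × 1.748 = 0.154 mmol/kg

[CO3²⁻] = 0.154 mmol/kg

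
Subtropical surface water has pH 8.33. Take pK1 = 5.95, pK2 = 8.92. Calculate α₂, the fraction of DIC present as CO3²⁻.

α₂ = 0.204

α₂ = 1 / (1 + [H⁺]/K2 + [H⁺]²/(K1K2)) = 1 / (1 + 10^+0.59 + 10^-1.79)
   = 1 / (1 + 3.8905 + 0.016218) = 1/4.9067 = 0.2038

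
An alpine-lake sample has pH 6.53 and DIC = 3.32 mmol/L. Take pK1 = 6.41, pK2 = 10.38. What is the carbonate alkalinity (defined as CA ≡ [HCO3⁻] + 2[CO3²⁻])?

CA = [HCO3⁻] + 2[CO3²⁻] = (α₁ + 2α₂)·DIC
At pH 6.53: [H⁺]/K1 = 10^-0.12 = 0.75858, K2/[H⁺] = 10^-3.85 = 0.00014125
α₁ = 1/(1 + 0.75858 + 0.00014125) = 1/1.7587 = 0.5686; α₂ = α₁·K2/[H⁺] = 8.032×10^-5
α₁ + 2α₂ = 0.5688
CA = 0.5688 × 3.32 = 1.89 mmol/L

CA = 1.89 mmol/L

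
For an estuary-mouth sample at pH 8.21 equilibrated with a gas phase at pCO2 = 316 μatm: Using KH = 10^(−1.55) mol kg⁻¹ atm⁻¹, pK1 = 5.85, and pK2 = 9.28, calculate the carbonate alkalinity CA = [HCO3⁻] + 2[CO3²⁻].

[CO2*] = KH · pCO2 = 10^(−1.55) × 316×10^-6 = 8.906×10^-6 mol/kg
α₀ = 1/(1 + K1/[H⁺] + K1K2/[H⁺]²) = 1/(1 + 10^+2.36 + 10^+1.29) = 0.004007
DIC = [CO2*]/α₀ = 8.906×10^-6 / 0.004007 = 2.223 mmol/kg
CA = (α₁ + 2α₂)·DIC = (0.9179 + 2×0.07812) × 2.223 = 2.39 mmol/kg

CA = 2.39 mmol/kg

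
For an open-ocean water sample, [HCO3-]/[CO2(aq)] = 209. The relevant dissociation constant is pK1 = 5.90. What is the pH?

pH = 8.22

From K1 = [H⁺][HCO3-]/[CO2(aq)]:  pH = pK1 + log₁₀([HCO3-]/[CO2(aq)])
log₁₀(209) = +2.320
pH = 5.90 + (+2.320) = 8.22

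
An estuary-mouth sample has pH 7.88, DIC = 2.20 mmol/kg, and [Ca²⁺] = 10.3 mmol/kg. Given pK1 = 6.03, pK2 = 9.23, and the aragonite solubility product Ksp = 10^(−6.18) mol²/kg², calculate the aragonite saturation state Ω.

α₂ = 1 / (1 + [H⁺]/K2 + [H⁺]²/(K1K2)) = 1 / (1 + 10^+1.35 + 10^-0.50)
   = 1 / (1 + 22.387 + 0.31623) = 1/23.703 = 0.04219
[CO3²⁻] = α₂ × DIC = 0.04219 × 2.20 = 0.09281 mmol/kg
Ksp = 10^(−6.18) = 6.607×10^-7
Ω = [Ca²⁺][CO3²⁻]/Ksp = (10.3×10^-3)(9.281×10^-5) / 6.607×10^-7 = 1.45

Ω = 1.45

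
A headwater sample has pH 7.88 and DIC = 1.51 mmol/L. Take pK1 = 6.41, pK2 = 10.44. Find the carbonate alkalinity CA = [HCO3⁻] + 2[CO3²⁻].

CA = 1.46 mmol/L

CA = [HCO3⁻] + 2[CO3²⁻] = (α₁ + 2α₂)·DIC
At pH 7.88: [H⁺]/K1 = 10^-1.47 = 0.033884, K2/[H⁺] = 10^-2.56 = 0.0027542
α₁ = 1/(1 + 0.033884 + 0.0027542) = 1/1.0366 = 0.9647; α₂ = α₁·K2/[H⁺] = 0.002657
α₁ + 2α₂ = 0.9700
CA = 0.9700 × 1.51 = 1.46 mmol/L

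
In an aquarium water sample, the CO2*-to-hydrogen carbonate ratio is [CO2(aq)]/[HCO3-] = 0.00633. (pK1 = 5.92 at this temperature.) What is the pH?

From K1 = [H⁺][HCO3-]/[CO2(aq)]:  pH = pK1 − log₁₀([CO2(aq)]/[HCO3-])
log₁₀(0.00633) = -2.199
pH = 5.92 − (-2.199) = 8.12

pH = 8.12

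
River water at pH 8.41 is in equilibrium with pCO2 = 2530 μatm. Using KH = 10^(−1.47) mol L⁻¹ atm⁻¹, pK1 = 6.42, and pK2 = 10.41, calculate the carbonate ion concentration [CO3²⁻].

[CO2*] = KH · pCO2 = 10^(−1.47) × 2530×10^-6 = 8.573×10^-5 mol/L
α₀ = 1/(1 + K1/[H⁺] + K1K2/[H⁺]²) = 1/(1 + 10^+1.99 + 10^-0.01) = 0.01003
DIC = [CO2*]/α₀ = 8.573×10^-5 / 0.01003 = 8.547 mmol/L
[CO3²⁻] = α₂·DIC; α₂ = 0.009802, so [CO3²⁻] = 0.009802 × 8.547 = 0.0838 mmol/L

[CO3²⁻] = 0.0838 mmol/L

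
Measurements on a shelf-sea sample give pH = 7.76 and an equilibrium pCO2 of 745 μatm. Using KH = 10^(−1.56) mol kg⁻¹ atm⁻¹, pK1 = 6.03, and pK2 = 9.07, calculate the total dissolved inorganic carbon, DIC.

[CO2*] = KH · pCO2 = 10^(−1.56) × 745×10^-6 = 2.052×10^-5 mol/kg
α₀ = 1/(1 + K1/[H⁺] + K1K2/[H⁺]²) = 1/(1 + 10^+1.73 + 10^+0.42) = 0.01744
DIC = [CO2*]/α₀ = 2.052×10^-5 / 0.01744 = 1.18 mmol/kg

DIC = 1.18 mmol/kg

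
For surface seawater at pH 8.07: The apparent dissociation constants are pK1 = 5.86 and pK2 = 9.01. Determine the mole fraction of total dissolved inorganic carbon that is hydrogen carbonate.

α₁ = 1 / (1 + [H⁺]/K1 + K2/[H⁺]) = 1 / (1 + 10^-2.21 + 10^-0.94)
   = 1 / (1 + 0.0061660 + 0.11482) = 1/1.1210 = 0.8921

α₁ = 0.892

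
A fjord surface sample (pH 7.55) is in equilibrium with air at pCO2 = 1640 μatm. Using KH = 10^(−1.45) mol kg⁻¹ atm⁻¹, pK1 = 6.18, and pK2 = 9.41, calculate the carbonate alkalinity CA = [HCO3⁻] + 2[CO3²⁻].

[CO2*] = KH · pCO2 = 10^(−1.45) × 1640×10^-6 = 5.819×10^-5 mol/kg
α₀ = 1/(1 + K1/[H⁺] + K1K2/[H⁺]²) = 1/(1 + 10^+1.37 + 10^-0.49) = 0.04038
DIC = [CO2*]/α₀ = 5.819×10^-5 / 0.04038 = 1.441 mmol/kg
CA = (α₁ + 2α₂)·DIC = (0.9466 + 2×0.01307) × 1.441 = 1.40 mmol/kg

CA = 1.40 mmol/kg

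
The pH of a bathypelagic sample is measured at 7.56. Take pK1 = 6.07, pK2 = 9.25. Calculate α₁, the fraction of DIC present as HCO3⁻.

α₁ = 0.950

α₁ = 1 / (1 + [H⁺]/K1 + K2/[H⁺]) = 1 / (1 + 10^-1.49 + 10^-1.69)
   = 1 / (1 + 0.032359 + 0.020417) = 1/1.0528 = 0.9499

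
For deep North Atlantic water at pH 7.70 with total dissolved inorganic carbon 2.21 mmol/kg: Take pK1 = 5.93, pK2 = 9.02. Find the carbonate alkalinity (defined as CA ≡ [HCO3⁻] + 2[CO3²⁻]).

CA = [HCO3⁻] + 2[CO3²⁻] = (α₁ + 2α₂)·DIC
At pH 7.70: [H⁺]/K1 = 10^-1.77 = 0.016982, K2/[H⁺] = 10^-1.32 = 0.047863
α₁ = 1/(1 + 0.016982 + 0.047863) = 1/1.0648 = 0.9391; α₂ = α₁·K2/[H⁺] = 0.04495
α₁ + 2α₂ = 1.0290
CA = 1.0290 × 2.21 = 2.27 mmol/kg

CA = 2.27 mmol/kg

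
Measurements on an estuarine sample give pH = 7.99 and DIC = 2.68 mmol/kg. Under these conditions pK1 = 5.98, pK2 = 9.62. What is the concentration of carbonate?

α₂ = 1 / (1 + [H⁺]/K2 + [H⁺]²/(K1K2)) = 1 / (1 + 10^+1.63 + 10^-0.38)
   = 1 / (1 + 42.658 + 0.41687) = 1/44.075 = 0.02269
[CO3²⁻] = α₂ × DIC = 0.02269 × 2.68 = 0.0608 mmol/kg

[CO3²⁻] = 0.0608 mmol/kg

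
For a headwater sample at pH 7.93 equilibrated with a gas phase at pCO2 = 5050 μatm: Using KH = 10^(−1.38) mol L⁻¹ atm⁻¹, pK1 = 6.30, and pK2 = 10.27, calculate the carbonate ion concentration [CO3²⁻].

[CO3²⁻] = 0.0410 mmol/L

[CO2*] = KH · pCO2 = 10^(−1.38) × 5050×10^-6 = 2.105×10^-4 mol/L
α₀ = 1/(1 + K1/[H⁺] + K1K2/[H⁺]²) = 1/(1 + 10^+1.63 + 10^-0.71) = 0.02280
DIC = [CO2*]/α₀ = 2.105×10^-4 / 0.02280 = 9.232 mmol/L
[CO3²⁻] = α₂·DIC; α₂ = 0.004446, so [CO3²⁻] = 0.004446 × 9.232 = 0.0410 mmol/L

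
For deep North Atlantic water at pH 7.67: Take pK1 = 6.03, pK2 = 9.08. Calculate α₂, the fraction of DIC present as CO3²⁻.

α₂ = 0.0366

α₂ = 1 / (1 + [H⁺]/K2 + [H⁺]²/(K1K2)) = 1 / (1 + 10^+1.41 + 10^-0.23)
   = 1 / (1 + 25.704 + 0.58884) = 1/27.293 = 0.03664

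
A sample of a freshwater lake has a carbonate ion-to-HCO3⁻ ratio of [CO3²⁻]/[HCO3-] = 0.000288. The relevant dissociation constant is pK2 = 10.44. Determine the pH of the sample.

From K2 = [H⁺][CO3²⁻]/[HCO3-]:  pH = pK2 + log₁₀([CO3²⁻]/[HCO3-])
log₁₀(0.000288) = -3.541
pH = 10.44 + (-3.541) = 6.90

pH = 6.90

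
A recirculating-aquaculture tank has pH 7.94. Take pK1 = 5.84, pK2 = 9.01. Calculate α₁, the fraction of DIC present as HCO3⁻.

α₁ = 1 / (1 + [H⁺]/K1 + K2/[H⁺]) = 1 / (1 + 10^-2.10 + 10^-1.07)
   = 1 / (1 + 0.0079433 + 0.085114) = 1/1.0931 = 0.9149

α₁ = 0.915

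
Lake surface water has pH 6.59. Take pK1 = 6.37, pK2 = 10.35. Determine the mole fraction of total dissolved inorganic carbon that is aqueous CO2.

α₀ = 1 / (1 + K1/[H⁺] + K1K2/[H⁺]²) = 1 / (1 + 10^+0.22 + 10^-3.54)
   = 1 / (1 + 1.6596 + 0.00028840) = 1/2.6599 = 0.3760

α₀ = 0.376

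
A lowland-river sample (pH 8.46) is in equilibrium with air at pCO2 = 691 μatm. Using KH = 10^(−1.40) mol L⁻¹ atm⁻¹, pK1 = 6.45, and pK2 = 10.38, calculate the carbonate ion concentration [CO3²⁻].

[CO3²⁻] = 0.0338 mmol/L

[CO2*] = KH · pCO2 = 10^(−1.40) × 691×10^-6 = 2.751×10^-5 mol/L
α₀ = 1/(1 + K1/[H⁺] + K1K2/[H⁺]²) = 1/(1 + 10^+2.01 + 10^+0.09) = 0.009564
DIC = [CO2*]/α₀ = 2.751×10^-5 / 0.009564 = 2.876 mmol/L
[CO3²⁻] = α₂·DIC; α₂ = 0.01177, so [CO3²⁻] = 0.01177 × 2.876 = 0.0338 mmol/L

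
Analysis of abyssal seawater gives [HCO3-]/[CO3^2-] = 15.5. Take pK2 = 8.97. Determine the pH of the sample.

From K2 = [H⁺][CO3^2-]/[HCO3-]:  pH = pK2 − log₁₀([HCO3-]/[CO3^2-])
log₁₀(15.5) = +1.190
pH = 8.97 − (+1.190) = 7.78

pH = 7.78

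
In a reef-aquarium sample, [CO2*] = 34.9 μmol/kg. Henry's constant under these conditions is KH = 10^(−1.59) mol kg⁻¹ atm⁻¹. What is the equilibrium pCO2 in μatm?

KH = 10^(−1.59) = 2.570×10^-2 mol kg⁻¹ atm⁻¹
pCO2 = [CO2*]/KH = 34.9×10^-6 / 2.570×10^-2 = 1.36×10^-3 atm = 1360 μatm

pCO2 = 1360 μatm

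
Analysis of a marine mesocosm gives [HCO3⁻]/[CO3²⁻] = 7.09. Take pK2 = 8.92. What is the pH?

From K2 = [H⁺][CO3²⁻]/[HCO3⁻]:  pH = pK2 − log₁₀([HCO3⁻]/[CO3²⁻])
log₁₀(7.09) = +0.851
pH = 8.92 − (+0.851) = 8.07

pH = 8.07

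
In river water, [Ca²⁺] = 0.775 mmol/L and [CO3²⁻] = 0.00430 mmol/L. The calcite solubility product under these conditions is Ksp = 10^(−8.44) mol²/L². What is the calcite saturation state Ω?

Ω = 0.918

Ksp = 10^(−8.44) = 3.631×10^-9
Ω = [Ca²⁺][CO3²⁻]/Ksp = (0.775×10^-3)(0.00430×10^-3) / 3.631×10^-9 = 0.918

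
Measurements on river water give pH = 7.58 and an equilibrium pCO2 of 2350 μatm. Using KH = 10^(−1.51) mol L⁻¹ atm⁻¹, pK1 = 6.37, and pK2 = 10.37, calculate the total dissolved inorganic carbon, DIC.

DIC = 1.25 mmol/L

[CO2*] = KH · pCO2 = 10^(−1.51) × 2350×10^-6 = 7.262×10^-5 mol/L
α₀ = 1/(1 + K1/[H⁺] + K1K2/[H⁺]²) = 1/(1 + 10^+1.21 + 10^-1.58) = 0.05799
DIC = [CO2*]/α₀ = 7.262×10^-5 / 0.05799 = 1.25 mmol/L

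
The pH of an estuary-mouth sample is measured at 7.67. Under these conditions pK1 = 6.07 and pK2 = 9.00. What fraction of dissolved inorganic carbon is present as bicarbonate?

α₁ = 1 / (1 + [H⁺]/K1 + K2/[H⁺]) = 1 / (1 + 10^-1.60 + 10^-1.33)
   = 1 / (1 + 0.025119 + 0.046774) = 1/1.0719 = 0.9329

α₁ = 0.933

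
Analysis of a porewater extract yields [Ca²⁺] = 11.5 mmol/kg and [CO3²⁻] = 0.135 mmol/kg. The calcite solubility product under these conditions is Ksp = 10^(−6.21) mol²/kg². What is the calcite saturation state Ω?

Ksp = 10^(−6.21) = 6.166×10^-7
Ω = [Ca²⁺][CO3²⁻]/Ksp = (11.5×10^-3)(0.135×10^-3) / 6.166×10^-7 = 2.52

Ω = 2.52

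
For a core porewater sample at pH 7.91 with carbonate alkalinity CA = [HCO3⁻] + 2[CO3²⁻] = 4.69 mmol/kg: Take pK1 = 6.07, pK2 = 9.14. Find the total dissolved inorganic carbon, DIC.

DIC = 4.50 mmol/kg

CA = [HCO3⁻] + 2[CO3²⁻] = (α₁ + 2α₂)·DIC
At pH 7.91: [H⁺]/K1 = 10^-1.84 = 0.014454, K2/[H⁺] = 10^-1.23 = 0.058884
α₁ = 1/(1 + 0.014454 + 0.058884) = 1/1.0733 = 0.9317; α₂ = α₁·K2/[H⁺] = 0.05486
α₁ + 2α₂ = 1.0414
DIC = CA / (α₁ + 2α₂) = 4.69 / 1.0414 = 4.50 mmol/kg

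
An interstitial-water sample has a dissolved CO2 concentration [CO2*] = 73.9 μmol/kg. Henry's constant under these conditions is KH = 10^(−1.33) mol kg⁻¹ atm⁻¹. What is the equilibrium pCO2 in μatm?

KH = 10^(−1.33) = 4.677×10^-2 mol kg⁻¹ atm⁻¹
pCO2 = [CO2*]/KH = 73.9×10^-6 / 4.677×10^-2 = 1.58×10^-3 atm = 1580 μatm

pCO2 = 1580 μatm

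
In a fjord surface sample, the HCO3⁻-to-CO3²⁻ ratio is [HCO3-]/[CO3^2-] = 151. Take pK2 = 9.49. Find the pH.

pH = 7.31

From K2 = [H⁺][CO3^2-]/[HCO3-]:  pH = pK2 − log₁₀([HCO3-]/[CO3^2-])
log₁₀(151) = +2.179
pH = 9.49 − (+2.179) = 7.31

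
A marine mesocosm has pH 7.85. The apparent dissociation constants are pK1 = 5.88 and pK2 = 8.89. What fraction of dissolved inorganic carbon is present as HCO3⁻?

α₁ = 1 / (1 + [H⁺]/K1 + K2/[H⁺]) = 1 / (1 + 10^-1.97 + 10^-1.04)
   = 1 / (1 + 0.010715 + 0.091201) = 1/1.1019 = 0.9075

α₁ = 0.908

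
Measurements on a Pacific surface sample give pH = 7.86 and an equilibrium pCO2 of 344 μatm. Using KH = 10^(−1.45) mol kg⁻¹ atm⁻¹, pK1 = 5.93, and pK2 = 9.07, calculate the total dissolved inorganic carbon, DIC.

[CO2*] = KH · pCO2 = 10^(−1.45) × 344×10^-6 = 1.221×10^-5 mol/kg
α₀ = 1/(1 + K1/[H⁺] + K1K2/[H⁺]²) = 1/(1 + 10^+1.93 + 10^+0.72) = 0.01095
DIC = [CO2*]/α₀ = 1.221×10^-5 / 0.01095 = 1.12 mmol/kg

DIC = 1.12 mmol/kg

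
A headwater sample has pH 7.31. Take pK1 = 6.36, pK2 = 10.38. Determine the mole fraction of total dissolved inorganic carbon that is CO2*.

α₀ = 0.101

α₀ = 1 / (1 + K1/[H⁺] + K1K2/[H⁺]²) = 1 / (1 + 10^+0.95 + 10^-2.12)
   = 1 / (1 + 8.9125 + 0.0075858) = 1/9.9201 = 0.1008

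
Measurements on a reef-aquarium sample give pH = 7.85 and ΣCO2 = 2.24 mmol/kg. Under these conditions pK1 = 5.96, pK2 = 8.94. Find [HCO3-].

α₁ = 1 / (1 + [H⁺]/K1 + K2/[H⁺]) = 1 / (1 + 10^-1.89 + 10^-1.09)
   = 1 / (1 + 0.012882 + 0.081283) = 1/1.0942 = 0.9139
[HCO3⁻] = α₁ × DIC = 0.9139 × 2.24 = 2.05 mmol/kg

[HCO3⁻] = 2.05 mmol/kg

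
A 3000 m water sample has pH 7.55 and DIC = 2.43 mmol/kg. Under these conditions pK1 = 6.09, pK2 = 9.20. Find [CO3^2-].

[CO3²⁻] = 0.0515 mmol/kg

α₂ = 1 / (1 + [H⁺]/K2 + [H⁺]²/(K1K2)) = 1 / (1 + 10^+1.65 + 10^+0.19)
   = 1 / (1 + 44.668 + 1.5488) = 1/47.217 = 0.02118
[CO3²⁻] = α₂ × DIC = 0.02118 × 2.43 = 0.0515 mmol/kg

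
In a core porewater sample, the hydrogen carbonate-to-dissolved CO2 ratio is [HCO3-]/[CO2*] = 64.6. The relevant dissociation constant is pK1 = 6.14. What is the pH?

From K1 = [H⁺][HCO3-]/[CO2*]:  pH = pK1 + log₁₀([HCO3-]/[CO2*])
log₁₀(64.6) = +1.810
pH = 6.14 + (+1.810) = 7.95

pH = 7.95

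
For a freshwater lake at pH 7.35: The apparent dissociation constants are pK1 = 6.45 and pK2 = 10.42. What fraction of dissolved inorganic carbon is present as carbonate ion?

α₂ = 0.000755

α₂ = 1 / (1 + [H⁺]/K2 + [H⁺]²/(K1K2)) = 1 / (1 + 10^+3.07 + 10^+2.17)
   = 1 / (1 + 1174.9 + 147.91) = 1/1323.8 = 0.0007554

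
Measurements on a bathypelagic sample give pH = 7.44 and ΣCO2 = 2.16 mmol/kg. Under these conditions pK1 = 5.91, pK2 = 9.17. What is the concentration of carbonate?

[CO3²⁻] = 0.0384 mmol/kg

α₂ = 1 / (1 + [H⁺]/K2 + [H⁺]²/(K1K2)) = 1 / (1 + 10^+1.73 + 10^+0.20)
   = 1 / (1 + 53.703 + 1.5849) = 1/56.288 = 0.01777
[CO3²⁻] = α₂ × DIC = 0.01777 × 2.16 = 0.0384 mmol/kg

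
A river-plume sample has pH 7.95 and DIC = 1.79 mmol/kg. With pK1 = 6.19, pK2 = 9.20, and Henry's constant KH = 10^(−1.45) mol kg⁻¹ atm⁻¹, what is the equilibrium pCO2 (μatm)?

α₀ = 1 / (1 + K1/[H⁺] + K1K2/[H⁺]²) = 1 / (1 + 10^+1.76 + 10^+0.51)
   = 1 / (1 + 57.544 + 3.2359) = 1/61.780 = 0.01619
[CO2*] = α₀ × DIC = 0.01619 × 1.79 = 0.02897 mmol/kg
pCO2 = [CO2*]/KH = 2.897×10^-5 / 3.548×10^-2 = 817 μatm

pCO2 = 817 μatm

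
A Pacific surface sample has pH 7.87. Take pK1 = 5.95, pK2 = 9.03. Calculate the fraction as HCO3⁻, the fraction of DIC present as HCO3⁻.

α₁ = 1 / (1 + [H⁺]/K1 + K2/[H⁺]) = 1 / (1 + 10^-1.92 + 10^-1.16)
   = 1 / (1 + 0.012023 + 0.069183) = 1/1.0812 = 0.9249

α₁ = 0.925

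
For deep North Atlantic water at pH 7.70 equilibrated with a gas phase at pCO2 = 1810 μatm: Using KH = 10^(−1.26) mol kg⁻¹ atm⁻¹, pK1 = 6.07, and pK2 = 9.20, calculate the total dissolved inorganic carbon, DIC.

DIC = 4.48 mmol/kg

[CO2*] = KH · pCO2 = 10^(−1.26) × 1810×10^-6 = 9.947×10^-5 mol/kg
α₀ = 1/(1 + K1/[H⁺] + K1K2/[H⁺]²) = 1/(1 + 10^+1.63 + 10^+0.13) = 0.02222
DIC = [CO2*]/α₀ = 9.947×10^-5 / 0.02222 = 4.48 mmol/kg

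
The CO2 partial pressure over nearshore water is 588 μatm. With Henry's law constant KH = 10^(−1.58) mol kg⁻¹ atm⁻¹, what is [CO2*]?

KH = 10^(−1.58) = 2.630×10^-2 mol kg⁻¹ atm⁻¹
[CO2*] = KH · pCO2 = 2.630×10^-2 × 588×10^-6 atm = 1.55×10^-5 mol/kg

[CO2*] = 15.5 μmol/kg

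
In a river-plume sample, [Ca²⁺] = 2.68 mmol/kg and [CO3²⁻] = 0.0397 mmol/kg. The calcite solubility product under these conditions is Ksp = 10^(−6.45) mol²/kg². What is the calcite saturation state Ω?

Ω = 0.300

Ksp = 10^(−6.45) = 3.548×10^-7
Ω = [Ca²⁺][CO3²⁻]/Ksp = (2.68×10^-3)(0.0397×10^-3) / 3.548×10^-7 = 0.300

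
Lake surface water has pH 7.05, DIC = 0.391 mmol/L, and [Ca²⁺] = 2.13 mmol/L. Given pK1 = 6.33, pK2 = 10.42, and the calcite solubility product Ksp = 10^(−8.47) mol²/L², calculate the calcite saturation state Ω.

Ω = 0.0880

α₂ = 1 / (1 + [H⁺]/K2 + [H⁺]²/(K1K2)) = 1 / (1 + 10^+3.37 + 10^+2.65)
   = 1 / (1 + 2344.2 + 446.68) = 1/2791.9 = 0.0003582
[CO3²⁻] = α₂ × DIC = 0.0003582 × 0.391 = 0.0001400 mmol/L = 0.1400 μmol/L
Ksp = 10^(−8.47) = 3.388×10^-9
Ω = [Ca²⁺][CO3²⁻]/Ksp = (2.13×10^-3)(1.400×10^-7) / 3.388×10^-9 = 0.0880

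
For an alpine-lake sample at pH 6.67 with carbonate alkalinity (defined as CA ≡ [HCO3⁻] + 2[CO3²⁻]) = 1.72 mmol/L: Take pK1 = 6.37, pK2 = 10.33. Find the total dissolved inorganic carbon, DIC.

CA = [HCO3⁻] + 2[CO3²⁻] = (α₁ + 2α₂)·DIC
At pH 6.67: [H⁺]/K1 = 10^-0.30 = 0.50119, K2/[H⁺] = 10^-3.66 = 0.00021878
α₁ = 1/(1 + 0.50119 + 0.00021878) = 1/1.5014 = 0.6660; α₂ = α₁·K2/[H⁺] = 0.0001457
α₁ + 2α₂ = 0.6663
DIC = CA / (α₁ + 2α₂) = 1.72 / 0.6663 = 2.58 mmol/L

DIC = 2.58 mmol/L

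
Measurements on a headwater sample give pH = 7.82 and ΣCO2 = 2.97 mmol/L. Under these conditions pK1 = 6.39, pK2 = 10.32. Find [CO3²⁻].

α₂ = 1 / (1 + [H⁺]/K2 + [H⁺]²/(K1K2)) = 1 / (1 + 10^+2.50 + 10^+1.07)
   = 1 / (1 + 316.23 + 11.749) = 1/328.98 = 0.003040
[CO3²⁻] = α₂ × DIC = 0.003040 × 2.97 = 0.00903 mmol/L = 9.03 μmol/L

[CO3²⁻] = 9.03 μmol/L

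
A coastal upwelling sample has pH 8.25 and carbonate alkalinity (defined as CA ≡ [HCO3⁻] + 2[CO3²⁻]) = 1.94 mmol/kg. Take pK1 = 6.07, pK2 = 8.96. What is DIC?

DIC = 1.68 mmol/kg

CA = [HCO3⁻] + 2[CO3²⁻] = (α₁ + 2α₂)·DIC
At pH 8.25: [H⁺]/K1 = 10^-2.18 = 0.0066069, K2/[H⁺] = 10^-0.71 = 0.19498
α₁ = 1/(1 + 0.0066069 + 0.19498) = 1/1.2016 = 0.8322; α₂ = α₁·K2/[H⁺] = 0.1623
α₁ + 2α₂ = 1.1568
DIC = CA / (α₁ + 2α₂) = 1.94 / 1.1568 = 1.68 mmol/kg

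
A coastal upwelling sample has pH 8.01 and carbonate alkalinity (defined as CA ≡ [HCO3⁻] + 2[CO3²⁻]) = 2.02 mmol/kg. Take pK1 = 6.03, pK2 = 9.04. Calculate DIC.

DIC = 1.88 mmol/kg

CA = [HCO3⁻] + 2[CO3²⁻] = (α₁ + 2α₂)·DIC
At pH 8.01: [H⁺]/K1 = 10^-1.98 = 0.010471, K2/[H⁺] = 10^-1.03 = 0.093325
α₁ = 1/(1 + 0.010471 + 0.093325) = 1/1.1038 = 0.9060; α₂ = α₁·K2/[H⁺] = 0.08455
α₁ + 2α₂ = 1.0751
DIC = CA / (α₁ + 2α₂) = 2.02 / 1.0751 = 1.88 mmol/kg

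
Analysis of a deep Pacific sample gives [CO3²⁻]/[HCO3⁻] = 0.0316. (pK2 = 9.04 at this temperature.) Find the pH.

From K2 = [H⁺][CO3²⁻]/[HCO3⁻]:  pH = pK2 + log₁₀([CO3²⁻]/[HCO3⁻])
log₁₀(0.0316) = -1.500
pH = 9.04 + (-1.500) = 7.54

pH = 7.54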